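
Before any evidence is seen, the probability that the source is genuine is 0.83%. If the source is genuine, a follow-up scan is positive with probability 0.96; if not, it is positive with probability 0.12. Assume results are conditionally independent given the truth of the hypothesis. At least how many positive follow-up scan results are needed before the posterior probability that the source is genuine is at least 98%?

Prior odds = 0.0083/0.9917 = 83/9917.
Likelihood ratio of a positive = 0.96/0.12 = 8.
Target posterior odds = 0.98/0.02 = 49.
Need (83/9917) × 8ⁿ ≥ 49, i.e. 8ⁿ ≥ 485933/83.
8⁴ = 4096 falls short of 485933/83 but 8⁵ = 32768 reaches it, so n = 5.

5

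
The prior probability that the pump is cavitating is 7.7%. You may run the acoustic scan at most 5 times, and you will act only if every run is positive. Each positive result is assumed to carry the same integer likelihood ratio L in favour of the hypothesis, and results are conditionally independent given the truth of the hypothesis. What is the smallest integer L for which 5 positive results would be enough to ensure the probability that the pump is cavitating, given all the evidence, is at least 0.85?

Prior odds = 0.077/0.923 = 77/923.
Target odds = 0.85/0.15 = 17/3.
Need L⁵ ≥ 17/3 ÷ (77/923) = 15691/231.
2⁵ = 32 < 15691/231 ≤ 243 = 3⁵, so L = 3.

3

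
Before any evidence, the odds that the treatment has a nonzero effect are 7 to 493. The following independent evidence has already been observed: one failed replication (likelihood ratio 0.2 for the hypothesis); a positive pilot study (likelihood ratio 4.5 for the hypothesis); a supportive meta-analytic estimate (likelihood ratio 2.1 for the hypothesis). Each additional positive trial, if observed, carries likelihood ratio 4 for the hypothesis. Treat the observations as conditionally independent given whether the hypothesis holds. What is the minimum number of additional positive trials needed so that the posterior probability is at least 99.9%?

Prior odds = 7/493.
Combined Bayes factor of the evidence already in hand = 0.2 × 4.5 × 2.1 = 1.89.
Odds after that evidence = (7/493) × 1.89 = 1323/49300.
Target odds = 0.999/0.001 = 999.
Need 4ⁿ ≥ 999 ÷ (1323/49300) = 1824100/49.
4⁷ = 16384 falls short of 1824100/49 but 4⁸ = 65536 reaches it, so n = 8.

8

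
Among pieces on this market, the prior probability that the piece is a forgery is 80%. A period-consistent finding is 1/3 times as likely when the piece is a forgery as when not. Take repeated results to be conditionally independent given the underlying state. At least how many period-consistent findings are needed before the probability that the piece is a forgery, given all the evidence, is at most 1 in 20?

Prior odds: 0.8 ÷ 0.2 = 4.
Likelihood ratio per period-consistent finding = 1/3.
Target posterior odds = 0.05/0.95 = 1/19.
Need 4 × (1/3)ⁿ ≤ 1/19, i.e. (1/3)ⁿ ≤ 1/76.
(1/3)³ = 1/27 is still above 1/76 but (1/3)⁴ = 1/81 is at or below it, so n = 4.

4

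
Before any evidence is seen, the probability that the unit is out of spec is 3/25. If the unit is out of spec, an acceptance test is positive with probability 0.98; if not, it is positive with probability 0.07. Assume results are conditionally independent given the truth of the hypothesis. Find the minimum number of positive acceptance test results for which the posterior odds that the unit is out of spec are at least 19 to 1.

Prior odds = 0.12/0.88 = 3/22.
Likelihood ratio of a positive = 0.98/0.07 = 14.
Target odds = 19.
Need (3/22) × 14ⁿ ≥ 19, i.e. 14ⁿ ≥ 418/3.
14¹ = 14 falls short of 418/3 but 14² = 196 reaches it, so n = 2.

2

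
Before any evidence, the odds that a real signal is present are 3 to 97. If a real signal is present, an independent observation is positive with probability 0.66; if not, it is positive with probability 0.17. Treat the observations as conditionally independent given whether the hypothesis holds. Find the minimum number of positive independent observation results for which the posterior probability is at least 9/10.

5

Prior odds = 3/97.
Likelihood ratio of a positive = 0.66/0.17 = 66/17.
Target odds: 0.9 ÷ 0.1 = 9.
Need (3/97) × (66/17)ⁿ ≥ 9, i.e. (66/17)ⁿ ≥ 291.
(66/17)⁴ = 18974736/83521 falls short of 291 but (66/17)⁵ ≈882.013 reaches it, so n = 5.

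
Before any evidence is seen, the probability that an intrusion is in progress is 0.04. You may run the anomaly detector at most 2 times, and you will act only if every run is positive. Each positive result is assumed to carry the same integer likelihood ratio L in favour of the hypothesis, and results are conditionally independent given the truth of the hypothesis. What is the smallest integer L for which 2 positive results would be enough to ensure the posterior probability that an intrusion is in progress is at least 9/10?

Prior odds = 0.04/0.96 = 1/24.
Target odds = 0.9/0.1 = 9.
Need L² ≥ 9 ÷ (1/24) = 216.
14² = 196 < 216 ≤ 225 = 15², so L = 15.

15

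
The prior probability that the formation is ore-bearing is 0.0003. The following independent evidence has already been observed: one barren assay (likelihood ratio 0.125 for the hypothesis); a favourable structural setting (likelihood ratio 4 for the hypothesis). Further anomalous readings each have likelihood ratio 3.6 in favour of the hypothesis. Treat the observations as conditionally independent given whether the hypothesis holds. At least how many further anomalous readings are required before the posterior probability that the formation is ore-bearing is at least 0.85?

Prior odds = 0.0003/0.9997 = 3/9997.
Combined Bayes factor of the evidence already in hand = 0.125 × 4 = 0.5.
Odds after that evidence = (3/9997) × 0.5 = 3/19994.
Target odds = 0.85/0.15 = 17/3.
Need 3.6ⁿ ≥ 17/3 ÷ (3/19994) = 339898/9.
3.6⁸ ≈28211.1 falls short of 339898/9 but 3.6⁹ ≈101560 reaches it, so n = 9.

9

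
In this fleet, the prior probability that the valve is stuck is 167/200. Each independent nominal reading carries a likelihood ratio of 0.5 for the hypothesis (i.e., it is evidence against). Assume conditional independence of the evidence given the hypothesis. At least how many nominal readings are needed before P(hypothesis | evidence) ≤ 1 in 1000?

13

Prior odds = 0.835/0.165 = 167/33.
Likelihood ratio per nominal reading = 0.5.
Target posterior odds = 0.001/0.999 = 1/999.
Require 0.5ⁿ ≤ 1/999 ÷ (167/33) = 11/55611.
0.5¹² = 1/4096 is still above 11/55611 but 0.5¹³ = 1/8192 is at or below it, so n = 13.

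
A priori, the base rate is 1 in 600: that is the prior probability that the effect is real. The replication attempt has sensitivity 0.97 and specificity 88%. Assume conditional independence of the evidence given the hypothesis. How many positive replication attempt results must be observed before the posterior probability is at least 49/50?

Prior odds = (1/600)/(599/600) = 1/599.
False-positive rate = 1 − 0.88 = 0.12; likelihood ratio of a positive = 0.97/0.12 = 97/12.
Target odds: 0.98 ÷ 0.02 = 49.
Require (97/12)ⁿ ≥ 49 ÷ (1/599) = 29351.
(97/12)⁴ = 88529281/20736 falls short of 29351 but (97/12)⁵ ≈34510.6 reaches it, so n = 5.

5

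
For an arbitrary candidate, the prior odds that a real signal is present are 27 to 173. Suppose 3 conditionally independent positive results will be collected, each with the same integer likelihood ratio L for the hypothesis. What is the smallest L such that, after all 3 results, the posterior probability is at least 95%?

5

Prior odds = 27/173.
Target odds = 0.95/0.05 = 19.
Need L³ ≥ 19 ÷ (27/173) = 3287/27.
4³ = 64 < 3287/27 ≤ 125 = 5³, so L = 5.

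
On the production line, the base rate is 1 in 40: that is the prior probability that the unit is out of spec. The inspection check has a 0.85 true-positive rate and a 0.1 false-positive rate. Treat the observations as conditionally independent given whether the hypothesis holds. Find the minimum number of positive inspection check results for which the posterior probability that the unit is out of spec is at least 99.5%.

Prior odds = 0.025/0.975 = 1/39.
Likelihood ratio of a positive result = 0.85/0.1 = 8.5.
Target posterior odds = 0.995/0.005 = 199.
Require 8.5ⁿ ≥ 199 ÷ (1/39) = 7761.
8.5⁴ = 5220.0625 falls short of 7761 but 8.5⁵ = 44370.53125 reaches it, so n = 5.

5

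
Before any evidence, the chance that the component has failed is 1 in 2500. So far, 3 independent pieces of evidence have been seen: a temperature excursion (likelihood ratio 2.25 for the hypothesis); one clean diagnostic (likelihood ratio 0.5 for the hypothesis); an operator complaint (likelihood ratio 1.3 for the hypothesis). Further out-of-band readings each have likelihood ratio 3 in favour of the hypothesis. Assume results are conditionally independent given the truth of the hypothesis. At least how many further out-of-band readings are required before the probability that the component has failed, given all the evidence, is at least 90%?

Prior odds = 0.0004/0.9996 = 1/2499.
Combined Bayes factor of the evidence already in hand = 2.25 × 0.5 × 1.3 = 1.4625.
Odds after that evidence = (1/2499) × 1.4625 = 39/66640.
Target odds = 0.9/0.1 = 9.
Need 3ⁿ ≥ 9 ÷ (39/66640) = 199920/13.
3⁸ = 6561 falls short of 199920/13 but 3⁹ = 19683 reaches it, so n = 9.

9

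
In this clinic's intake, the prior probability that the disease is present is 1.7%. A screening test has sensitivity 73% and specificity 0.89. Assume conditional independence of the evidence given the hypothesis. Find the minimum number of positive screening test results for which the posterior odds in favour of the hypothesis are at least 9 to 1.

4

Prior odds: 0.017 ÷ 0.983 = 17/983.
False-positive rate = 1 − 0.89 = 0.11; likelihood ratio of a positive = 0.73/0.11 = 73/11.
Target odds = 9.
Need (17/983) × (73/11)ⁿ ≥ 9, i.e. (73/11)ⁿ ≥ 8847/17.
(73/11)³ = 389017/1331 falls short of 8847/17 but (73/11)⁴ = 28398241/14641 reaches it, so n = 4.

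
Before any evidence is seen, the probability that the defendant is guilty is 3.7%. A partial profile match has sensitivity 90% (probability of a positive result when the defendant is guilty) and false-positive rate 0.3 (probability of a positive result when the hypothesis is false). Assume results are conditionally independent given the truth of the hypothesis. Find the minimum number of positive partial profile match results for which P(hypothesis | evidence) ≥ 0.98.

Prior odds: 0.037 ÷ 0.963 = 37/963.
Likelihood ratio of a positive result = 0.9/0.3 = 3.
Target odds: 0.98 ÷ 0.02 = 49.
Need (37/963) × 3ⁿ ≥ 49, i.e. 3ⁿ ≥ 47187/37.
3⁶ = 729 falls short of 47187/37 but 3⁷ = 2187 reaches it, so n = 7.

7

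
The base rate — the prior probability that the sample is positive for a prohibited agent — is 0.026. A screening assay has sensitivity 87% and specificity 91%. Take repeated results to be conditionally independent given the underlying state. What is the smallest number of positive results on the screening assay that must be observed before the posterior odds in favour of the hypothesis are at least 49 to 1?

Prior odds = 0.026/0.974 = 13/487.
False-positive rate = 1 − 0.91 = 0.09; likelihood ratio of a positive = 0.87/0.09 = 29/3.
Target odds = 49.
Need (13/487) × (29/3)ⁿ ≥ 49, i.e. (29/3)ⁿ ≥ 23863/13.
(29/3)³ = 24389/27 falls short of 23863/13 but (29/3)⁴ = 707281/81 reaches it, so n = 4.

4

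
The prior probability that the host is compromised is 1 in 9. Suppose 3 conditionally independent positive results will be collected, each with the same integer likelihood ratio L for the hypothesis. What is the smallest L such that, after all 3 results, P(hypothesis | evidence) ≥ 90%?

5

Prior odds = (1/9)/(8/9) = 0.125.
Target odds = 0.9/0.1 = 9.
Need L³ ≥ 9 ÷ 0.125 = 72.
4³ = 64 < 72 ≤ 125 = 5³, so L = 5.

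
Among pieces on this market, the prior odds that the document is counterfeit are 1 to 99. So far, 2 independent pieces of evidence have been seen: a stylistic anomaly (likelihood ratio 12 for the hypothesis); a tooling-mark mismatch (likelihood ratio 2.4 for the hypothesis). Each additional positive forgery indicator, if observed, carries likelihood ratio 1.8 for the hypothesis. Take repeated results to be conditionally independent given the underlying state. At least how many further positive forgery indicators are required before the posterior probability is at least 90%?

Prior odds = 1/99.
Combined Bayes factor of the evidence already in hand = 12 × 2.4 = 28.8.
Odds after that evidence = (1/99) × 28.8 = 16/55.
Target odds = 0.9/0.1 = 9.
Need 1.8ⁿ ≥ 9 ÷ (16/55) = 30.9375.
1.8⁵ = 18.89568 falls short of 30.9375 but 1.8⁶ = 531441/15625 reaches it, so n = 6.

6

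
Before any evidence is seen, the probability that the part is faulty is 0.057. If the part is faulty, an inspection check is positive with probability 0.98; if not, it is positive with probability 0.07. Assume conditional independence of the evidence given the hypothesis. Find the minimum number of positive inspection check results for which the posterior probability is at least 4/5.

Prior odds: 0.057 ÷ 0.943 = 57/943.
Likelihood ratio of a positive = 0.98/0.07 = 14.
Target odds: 0.8 ÷ 0.2 = 4.
Require 14ⁿ ≥ 4 ÷ (57/943) = 3772/57.
14¹ = 14 falls short of 3772/57 but 14² = 196 reaches it, so n = 2.

2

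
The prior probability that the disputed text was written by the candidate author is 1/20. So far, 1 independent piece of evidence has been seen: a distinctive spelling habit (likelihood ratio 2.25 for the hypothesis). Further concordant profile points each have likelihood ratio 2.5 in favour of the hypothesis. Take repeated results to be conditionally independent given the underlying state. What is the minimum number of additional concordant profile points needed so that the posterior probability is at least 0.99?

8

Prior odds = 0.05/0.95 = 1/19.
Bayes factor of the evidence already in hand = 2.25.
Odds after that evidence = (1/19) × 2.25 = 9/76.
Target odds = 0.99/0.01 = 99.
Need 2.5ⁿ ≥ 99 ÷ (9/76) = 836.
2.5⁷ = 610.3515625 falls short of 836 but 2.5⁸ = 390625/256 reaches it, so n = 8.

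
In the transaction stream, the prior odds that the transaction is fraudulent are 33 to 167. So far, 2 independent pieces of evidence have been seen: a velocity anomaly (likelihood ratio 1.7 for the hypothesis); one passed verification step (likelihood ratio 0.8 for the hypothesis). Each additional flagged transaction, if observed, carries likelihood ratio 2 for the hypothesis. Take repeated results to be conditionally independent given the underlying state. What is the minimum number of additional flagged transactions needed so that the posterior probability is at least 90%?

Prior odds = 33/167.
Combined Bayes factor of the evidence already in hand = 1.7 × 0.8 = 1.36.
Odds after that evidence = (33/167) × 1.36 = 1122/4175.
Target odds = 0.9/0.1 = 9.
Need 2ⁿ ≥ 9 ÷ (1122/4175) = 12525/374.
2⁵ = 32 falls short of 12525/374 but 2⁶ = 64 reaches it, so n = 6.

6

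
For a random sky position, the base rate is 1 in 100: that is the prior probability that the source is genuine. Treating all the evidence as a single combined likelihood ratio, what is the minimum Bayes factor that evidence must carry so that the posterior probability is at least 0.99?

9801

Prior odds = 0.01/0.99 = 1/99.
Target odds = 0.99/0.01 = 99.
Required Bayes factor = 99 ÷ (1/99) = 9801.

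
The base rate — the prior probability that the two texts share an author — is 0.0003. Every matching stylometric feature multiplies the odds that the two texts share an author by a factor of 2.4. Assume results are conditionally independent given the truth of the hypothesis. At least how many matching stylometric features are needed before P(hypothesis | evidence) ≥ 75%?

11

Prior odds = 0.0003/0.9997 = 3/9997.
Likelihood ratio per matching stylometric feature = 2.4.
Target posterior odds = 0.75/0.25 = 3.
Need (3/9997) × 2.4ⁿ ≥ 3, i.e. 2.4ⁿ ≥ 9997.
2.4¹⁰ ≈6340.34 falls short of 9997 but 2.4¹¹ ≈15216.8 reaches it, so n = 11.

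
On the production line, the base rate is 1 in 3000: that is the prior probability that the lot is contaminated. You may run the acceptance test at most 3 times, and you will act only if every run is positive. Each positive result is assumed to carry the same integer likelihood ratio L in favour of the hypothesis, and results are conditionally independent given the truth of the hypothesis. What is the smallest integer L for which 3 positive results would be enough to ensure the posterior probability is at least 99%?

Prior odds = (1/3000)/(2999/3000) = 1/2999.
Target odds = 0.99/0.01 = 99.
Need L³ ≥ 99 ÷ (1/2999) = 296901.
66³ = 287496 < 296901 ≤ 300763 = 67³, so L = 67.

67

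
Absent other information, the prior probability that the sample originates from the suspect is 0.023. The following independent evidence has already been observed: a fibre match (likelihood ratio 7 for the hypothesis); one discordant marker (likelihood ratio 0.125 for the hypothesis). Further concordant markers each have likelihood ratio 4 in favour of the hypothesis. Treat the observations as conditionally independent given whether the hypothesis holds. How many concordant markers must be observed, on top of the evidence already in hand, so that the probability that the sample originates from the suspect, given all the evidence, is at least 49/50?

Prior odds = 0.023/0.977 = 23/977.
Combined Bayes factor of the evidence already in hand = 7 × 0.125 = 0.875.
Odds after that evidence = (23/977) × 0.875 = 161/7816.
Target odds = 0.98/0.02 = 49.
Need 4ⁿ ≥ 49 ÷ (161/7816) = 54712/23.
4⁵ = 1024 falls short of 54712/23 but 4⁶ = 4096 reaches it, so n = 6.

6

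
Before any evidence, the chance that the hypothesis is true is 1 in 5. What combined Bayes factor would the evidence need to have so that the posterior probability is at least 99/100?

Prior odds = 0.2/0.8 = 0.25.
Target odds = 0.99/0.01 = 99.
Required Bayes factor = 99 ÷ 0.25 = 396.

396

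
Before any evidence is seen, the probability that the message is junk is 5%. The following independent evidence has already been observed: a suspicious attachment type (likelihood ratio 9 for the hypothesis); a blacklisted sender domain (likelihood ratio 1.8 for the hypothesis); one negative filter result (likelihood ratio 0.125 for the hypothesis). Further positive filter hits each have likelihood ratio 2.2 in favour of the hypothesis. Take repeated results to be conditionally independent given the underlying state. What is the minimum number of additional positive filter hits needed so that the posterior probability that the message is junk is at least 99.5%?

10

Prior odds = 0.05/0.95 = 1/19.
Combined Bayes factor of the evidence already in hand = 9 × 1.8 × 0.125 = 2.025.
Odds after that evidence = (1/19) × 2.025 = 81/760.
Target odds = 0.995/0.005 = 199.
Need 2.2ⁿ ≥ 199 ÷ (81/760) = 151240/81.
2.2⁹ ≈1207.27 falls short of 151240/81 but 2.2¹⁰ ≈2655.99 reaches it, so n = 10.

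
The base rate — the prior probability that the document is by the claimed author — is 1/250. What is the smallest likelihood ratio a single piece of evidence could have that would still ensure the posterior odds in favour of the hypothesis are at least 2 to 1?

498

Prior odds = 0.004/0.996 = 1/249.
Target odds = 2.
Required Bayes factor = 2 ÷ (1/249) = 498.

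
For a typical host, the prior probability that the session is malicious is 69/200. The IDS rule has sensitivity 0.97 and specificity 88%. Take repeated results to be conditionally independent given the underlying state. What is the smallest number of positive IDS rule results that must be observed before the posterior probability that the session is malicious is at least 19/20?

2

Prior odds = 0.345/0.655 = 69/131.
False-positive rate = 1 − 0.88 = 0.12; likelihood ratio of a positive = 0.97/0.12 = 97/12.
Target posterior odds = 0.95/0.05 = 19.
Need (69/131) × (97/12)ⁿ ≥ 19, i.e. (97/12)ⁿ ≥ 2489/69.
(97/12)¹ = 97/12 falls short of 2489/69 but (97/12)² = 9409/144 reaches it, so n = 2.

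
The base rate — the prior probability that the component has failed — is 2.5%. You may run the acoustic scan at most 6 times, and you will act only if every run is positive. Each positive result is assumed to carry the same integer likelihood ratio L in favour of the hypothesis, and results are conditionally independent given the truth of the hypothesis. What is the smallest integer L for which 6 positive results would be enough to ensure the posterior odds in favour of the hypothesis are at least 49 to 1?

Prior odds = 0.025/0.975 = 1/39.
Target odds = 49.
Need L⁶ ≥ 49 ÷ (1/39) = 1911.
3⁶ = 729 < 1911 ≤ 4096 = 4⁶, so L = 4.

4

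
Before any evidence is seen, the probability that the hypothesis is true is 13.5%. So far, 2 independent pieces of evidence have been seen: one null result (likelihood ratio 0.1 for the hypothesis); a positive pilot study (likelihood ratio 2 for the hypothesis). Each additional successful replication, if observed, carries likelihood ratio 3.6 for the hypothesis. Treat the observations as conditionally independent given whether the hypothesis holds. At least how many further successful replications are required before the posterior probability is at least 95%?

6

Prior odds = 0.135/0.865 = 27/173.
Combined Bayes factor of the evidence already in hand = 0.1 × 2 = 0.2.
Odds after that evidence = (27/173) × 0.2 = 27/865.
Target odds = 0.95/0.05 = 19.
Need 3.6ⁿ ≥ 19 ÷ (27/865) = 16435/27.
3.6⁵ = 604.66176 falls short of 16435/27 but 3.6⁶ = 34012224/15625 reaches it, so n = 6.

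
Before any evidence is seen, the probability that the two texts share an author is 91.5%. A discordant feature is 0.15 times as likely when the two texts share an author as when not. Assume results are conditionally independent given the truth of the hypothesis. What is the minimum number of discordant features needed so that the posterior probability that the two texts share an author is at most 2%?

4

Prior odds: 0.915 ÷ 0.085 = 183/17.
Likelihood ratio per discordant feature = 0.15.
Target posterior odds = 0.02/0.98 = 1/49.
Need (183/17) × 0.15ⁿ ≤ 1/49, i.e. 0.15ⁿ ≤ 17/8967.
0.15³ = 0.003375 is still above 17/8967 but 0.15⁴ = 81/160000 is at or below it, so n = 4.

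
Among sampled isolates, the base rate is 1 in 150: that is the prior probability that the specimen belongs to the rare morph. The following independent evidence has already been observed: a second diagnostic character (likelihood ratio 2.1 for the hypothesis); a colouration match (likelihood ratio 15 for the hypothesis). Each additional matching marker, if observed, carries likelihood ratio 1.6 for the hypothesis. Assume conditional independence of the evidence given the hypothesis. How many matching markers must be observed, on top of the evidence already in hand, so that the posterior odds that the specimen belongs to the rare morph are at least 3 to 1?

Prior odds = (1/150)/(149/150) = 1/149.
Combined Bayes factor of the evidence already in hand = 2.1 × 15 = 31.5.
Odds after that evidence = (1/149) × 31.5 = 63/298.
Target odds = 3.
Need 1.6ⁿ ≥ 3 ÷ (63/298) = 298/21.
1.6⁵ = 10.48576 falls short of 298/21 but 1.6⁶ = 262144/15625 reaches it, so n = 6.

6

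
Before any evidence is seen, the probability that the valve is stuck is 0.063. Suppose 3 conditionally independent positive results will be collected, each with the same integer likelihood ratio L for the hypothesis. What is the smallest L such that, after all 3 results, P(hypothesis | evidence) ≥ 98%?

9

Prior odds = 0.063/0.937 = 63/937.
Target odds = 0.98/0.02 = 49.
Need L³ ≥ 49 ÷ (63/937) = 6559/9.
8³ = 512 < 6559/9 ≤ 729 = 9³, so L = 9.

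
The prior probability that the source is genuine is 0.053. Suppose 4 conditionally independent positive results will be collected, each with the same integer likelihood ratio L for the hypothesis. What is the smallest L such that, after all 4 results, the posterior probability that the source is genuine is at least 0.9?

Prior odds = 0.053/0.947 = 53/947.
Target odds = 0.9/0.1 = 9.
Need L⁴ ≥ 9 ÷ (53/947) = 8523/53.
3⁴ = 81 < 8523/53 ≤ 256 = 4⁴, so L = 4.

4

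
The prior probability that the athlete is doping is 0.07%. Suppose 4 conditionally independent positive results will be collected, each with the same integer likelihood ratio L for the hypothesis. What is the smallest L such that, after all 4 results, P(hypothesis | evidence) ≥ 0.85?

Prior odds = 0.0007/0.9993 = 7/9993.
Target odds = 0.85/0.15 = 17/3.
Need L⁴ ≥ 17/3 ÷ (7/9993) = 56627/7.
9⁴ = 6561 < 56627/7 ≤ 10000 = 10⁴, so L = 10.

10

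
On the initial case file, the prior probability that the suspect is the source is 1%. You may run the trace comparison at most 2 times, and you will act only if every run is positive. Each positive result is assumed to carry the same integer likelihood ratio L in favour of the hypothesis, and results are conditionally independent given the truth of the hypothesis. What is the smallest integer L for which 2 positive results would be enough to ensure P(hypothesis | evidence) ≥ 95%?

Prior odds = 0.01/0.99 = 1/99.
Target odds = 0.95/0.05 = 19.
Need L² ≥ 19 ÷ (1/99) = 1881.
43² = 1849 < 1881 ≤ 1936 = 44², so L = 44.

44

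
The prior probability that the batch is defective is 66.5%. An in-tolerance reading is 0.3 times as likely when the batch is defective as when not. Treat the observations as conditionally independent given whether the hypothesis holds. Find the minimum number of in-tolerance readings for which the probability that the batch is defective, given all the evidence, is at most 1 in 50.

Prior odds: 0.665 ÷ 0.335 = 133/67.
Likelihood ratio per in-tolerance reading = 0.3.
Target posterior odds = 0.02/0.98 = 1/49.
Require 0.3ⁿ ≤ 1/49 ÷ (133/67) = 67/6517.
0.3³ = 0.027 is still above 67/6517 but 0.3⁴ = 0.0081 is at or below it, so n = 4.

4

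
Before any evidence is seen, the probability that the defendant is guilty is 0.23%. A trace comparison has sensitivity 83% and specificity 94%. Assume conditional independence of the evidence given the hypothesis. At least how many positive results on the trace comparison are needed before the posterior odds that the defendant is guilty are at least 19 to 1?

Prior odds: 0.0023 ÷ 0.9977 = 23/9977.
False-positive rate = 1 − 0.94 = 0.06; likelihood ratio of a positive = 0.83/0.06 = 83/6.
Target odds = 19.
Require (83/6)ⁿ ≥ 19 ÷ (23/9977) = 189563/23.
(83/6)³ = 571787/216 falls short of 189563/23 but (83/6)⁴ = 47458321/1296 reaches it, so n = 4.

4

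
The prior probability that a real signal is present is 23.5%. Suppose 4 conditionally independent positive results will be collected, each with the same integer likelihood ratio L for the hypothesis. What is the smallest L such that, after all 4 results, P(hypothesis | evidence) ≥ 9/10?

Prior odds = 0.235/0.765 = 47/153.
Target odds = 0.9/0.1 = 9.
Need L⁴ ≥ 9 ÷ (47/153) = 1377/47.
2⁴ = 16 < 1377/47 ≤ 81 = 3⁴, so L = 3.

3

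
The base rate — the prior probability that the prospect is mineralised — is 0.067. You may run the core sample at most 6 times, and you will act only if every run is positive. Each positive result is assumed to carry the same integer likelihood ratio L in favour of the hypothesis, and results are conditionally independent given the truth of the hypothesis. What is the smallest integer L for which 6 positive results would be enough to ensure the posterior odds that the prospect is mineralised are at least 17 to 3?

Prior odds = 0.067/0.933 = 67/933.
Target odds = 17/3.
Need L⁶ ≥ 17/3 ÷ (67/933) = 5287/67.
2⁶ = 64 < 5287/67 ≤ 729 = 3⁶, so L = 3.

3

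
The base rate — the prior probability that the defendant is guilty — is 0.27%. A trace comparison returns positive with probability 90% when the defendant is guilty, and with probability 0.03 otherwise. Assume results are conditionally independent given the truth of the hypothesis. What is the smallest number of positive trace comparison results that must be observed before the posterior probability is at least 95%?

Prior odds = 0.0027/0.9973 = 27/9973.
Likelihood ratio of a positive result = 0.9/0.03 = 30.
Target odds: 0.95 ÷ 0.05 = 19.
Need (27/9973) × 30ⁿ ≥ 19, i.e. 30ⁿ ≥ 189487/27.
30² = 900 falls short of 189487/27 but 30³ = 27000 reaches it, so n = 3.

3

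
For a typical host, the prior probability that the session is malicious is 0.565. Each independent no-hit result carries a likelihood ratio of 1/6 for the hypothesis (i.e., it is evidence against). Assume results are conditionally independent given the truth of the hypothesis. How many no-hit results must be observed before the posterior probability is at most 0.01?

3

Prior odds = 0.565/0.435 = 113/87.
Likelihood ratio per no-hit result = 1/6.
Target odds: 0.01 ÷ 0.99 = 1/99.
Need (113/87) × (1/6)ⁿ ≤ 1/99, i.e. (1/6)ⁿ ≤ 29/3729.
(1/6)² = 1/36 is still above 29/3729 but (1/6)³ = 1/216 is at or below it, so n = 3.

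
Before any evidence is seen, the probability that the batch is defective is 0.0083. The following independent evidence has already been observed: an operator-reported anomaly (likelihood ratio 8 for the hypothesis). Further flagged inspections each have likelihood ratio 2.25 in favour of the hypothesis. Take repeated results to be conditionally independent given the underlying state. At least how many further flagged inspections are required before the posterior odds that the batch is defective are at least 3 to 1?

Prior odds = 0.0083/0.9917 = 83/9917.
Bayes factor of the evidence already in hand = 8.
Odds after that evidence = (83/9917) × 8 = 664/9917.
Target odds = 3.
Need 2.25ⁿ ≥ 3 ÷ (664/9917) = 29751/664.
2.25⁴ = 25.62890625 falls short of 29751/664 but 2.25⁵ = 59049/1024 reaches it, so n = 5.

5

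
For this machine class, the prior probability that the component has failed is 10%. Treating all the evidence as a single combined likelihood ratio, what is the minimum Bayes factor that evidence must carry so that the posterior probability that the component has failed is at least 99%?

Prior odds = 0.1/0.9 = 1/9.
Target odds = 0.99/0.01 = 99.
Required Bayes factor = 99 ÷ (1/9) = 891.

891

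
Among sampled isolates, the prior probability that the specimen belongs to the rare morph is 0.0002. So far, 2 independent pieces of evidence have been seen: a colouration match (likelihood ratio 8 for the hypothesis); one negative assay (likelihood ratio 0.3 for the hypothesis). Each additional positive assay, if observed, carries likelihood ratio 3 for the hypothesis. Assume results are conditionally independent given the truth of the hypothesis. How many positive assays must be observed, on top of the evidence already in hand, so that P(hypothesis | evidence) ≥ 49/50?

Prior odds = 0.0002/0.9998 = 1/4999.
Combined Bayes factor of the evidence already in hand = 8 × 0.3 = 2.4.
Odds after that evidence = (1/4999) × 2.4 = 12/24995.
Target odds = 0.98/0.02 = 49.
Need 3ⁿ ≥ 49 ÷ (12/24995) = 1224755/12.
3¹⁰ = 59049 falls short of 1224755/12 but 3¹¹ = 177147 reaches it, so n = 11.

11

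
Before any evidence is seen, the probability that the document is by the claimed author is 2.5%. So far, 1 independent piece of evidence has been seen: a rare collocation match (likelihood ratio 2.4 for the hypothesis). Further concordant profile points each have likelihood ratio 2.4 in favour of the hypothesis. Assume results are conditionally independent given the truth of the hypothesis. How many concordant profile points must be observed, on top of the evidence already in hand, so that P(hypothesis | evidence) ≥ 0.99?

9

Prior odds = 0.025/0.975 = 1/39.
Bayes factor of the evidence already in hand = 2.4.
Odds after that evidence = (1/39) × 2.4 = 4/65.
Target odds = 0.99/0.01 = 99.
Need 2.4ⁿ ≥ 99 ÷ (4/65) = 1608.75.
2.4⁸ = 429981696/390625 falls short of 1608.75 but 2.4⁹ ≈2641.81 reaches it, so n = 9.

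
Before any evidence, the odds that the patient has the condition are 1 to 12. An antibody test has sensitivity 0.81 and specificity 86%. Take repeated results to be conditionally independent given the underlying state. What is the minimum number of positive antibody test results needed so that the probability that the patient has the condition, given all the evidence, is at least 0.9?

Prior odds = 1/12.
False-positive rate = 1 − 0.86 = 0.14; likelihood ratio of a positive = 0.81/0.14 = 81/14.
Target posterior odds = 0.9/0.1 = 9.
Need (1/12) × (81/14)ⁿ ≥ 9, i.e. (81/14)ⁿ ≥ 108.
(81/14)² = 6561/196 falls short of 108 but (81/14)³ = 531441/2744 reaches it, so n = 3.

3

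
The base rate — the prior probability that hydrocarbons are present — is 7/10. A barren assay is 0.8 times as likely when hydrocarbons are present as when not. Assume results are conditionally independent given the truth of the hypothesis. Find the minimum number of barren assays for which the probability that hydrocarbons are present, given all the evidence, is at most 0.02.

Prior odds: 0.7 ÷ 0.3 = 7/3.
Likelihood ratio per barren assay = 0.8.
Target odds: 0.02 ÷ 0.98 = 1/49.
Need (7/3) × 0.8ⁿ ≤ 1/49, i.e. 0.8ⁿ ≤ 3/343.
0.8²¹ ≈0.00922337 is still above 3/343 but 0.8²² ≈0.0073787 is at or below it, so n = 22.

22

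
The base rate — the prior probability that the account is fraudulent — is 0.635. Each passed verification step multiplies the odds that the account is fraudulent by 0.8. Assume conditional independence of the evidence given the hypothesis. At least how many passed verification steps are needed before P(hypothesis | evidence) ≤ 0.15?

11

Prior odds: 0.635 ÷ 0.365 = 127/73.
Likelihood ratio per passed verification step = 0.8.
Target posterior odds = 0.15/0.85 = 3/17.
Require 0.8ⁿ ≤ 3/17 ÷ (127/73) = 219/2159.
0.8¹⁰ = 1048576/9765625 is still above 219/2159 but 0.8¹¹ = 4194304/48828125 is at or below it, so n = 11.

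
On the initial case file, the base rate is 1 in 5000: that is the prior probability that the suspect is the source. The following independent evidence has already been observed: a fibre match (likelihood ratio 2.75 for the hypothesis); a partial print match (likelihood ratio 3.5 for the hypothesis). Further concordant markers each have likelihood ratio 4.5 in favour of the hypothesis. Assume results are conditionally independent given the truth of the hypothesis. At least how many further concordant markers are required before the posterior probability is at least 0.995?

Prior odds = 0.0002/0.9998 = 1/4999.
Combined Bayes factor of the evidence already in hand = 2.75 × 3.5 = 9.625.
Odds after that evidence = (1/4999) × 9.625 = 77/39992.
Target odds = 0.995/0.005 = 199.
Need 4.5ⁿ ≥ 199 ÷ (77/39992) = 7958408/77.
4.5⁷ = 4782969/128 falls short of 7958408/77 but 4.5⁸ = 43046721/256 reaches it, so n = 8.

8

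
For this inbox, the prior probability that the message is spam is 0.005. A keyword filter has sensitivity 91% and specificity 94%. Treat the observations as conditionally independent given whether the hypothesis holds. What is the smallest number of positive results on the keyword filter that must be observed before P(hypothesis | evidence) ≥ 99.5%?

4

Prior odds = 0.005/0.995 = 1/199.
False-positive rate = 1 − 0.94 = 0.06; likelihood ratio of a positive = 0.91/0.06 = 91/6.
Target posterior odds = 0.995/0.005 = 199.
Require (91/6)ⁿ ≥ 199 ÷ (1/199) = 39601.
(91/6)³ = 753571/216 falls short of 39601 but (91/6)⁴ = 68574961/1296 reaches it, so n = 4.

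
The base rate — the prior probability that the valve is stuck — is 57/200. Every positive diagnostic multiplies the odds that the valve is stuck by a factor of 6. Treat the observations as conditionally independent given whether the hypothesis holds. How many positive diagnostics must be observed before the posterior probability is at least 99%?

Prior odds = 0.285/0.715 = 57/143.
Likelihood ratio per positive diagnostic = 6.
Target posterior odds = 0.99/0.01 = 99.
Require 6ⁿ ≥ 99 ÷ (57/143) = 4719/19.
6³ = 216 falls short of 4719/19 but 6⁴ = 1296 reaches it, so n = 4.

4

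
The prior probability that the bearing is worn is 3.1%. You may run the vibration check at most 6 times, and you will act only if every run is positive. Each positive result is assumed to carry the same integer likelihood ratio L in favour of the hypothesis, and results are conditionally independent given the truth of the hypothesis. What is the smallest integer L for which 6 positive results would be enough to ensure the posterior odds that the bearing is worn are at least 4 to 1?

Prior odds = 0.031/0.969 = 31/969.
Target odds = 4.
Need L⁶ ≥ 4 ÷ (31/969) = 3876/31.
2⁶ = 64 < 3876/31 ≤ 729 = 3⁶, so L = 3.

3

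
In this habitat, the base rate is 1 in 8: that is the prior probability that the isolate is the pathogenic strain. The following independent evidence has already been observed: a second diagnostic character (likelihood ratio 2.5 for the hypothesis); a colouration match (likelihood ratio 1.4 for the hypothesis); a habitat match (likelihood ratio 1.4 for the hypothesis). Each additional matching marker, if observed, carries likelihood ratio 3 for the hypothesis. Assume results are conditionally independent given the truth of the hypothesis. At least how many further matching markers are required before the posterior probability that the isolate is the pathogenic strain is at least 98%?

4

Prior odds = 0.125/0.875 = 1/7.
Combined Bayes factor of the evidence already in hand = 2.5 × 1.4 × 1.4 = 4.9.
Odds after that evidence = (1/7) × 4.9 = 0.7.
Target odds = 0.98/0.02 = 49.
Need 3ⁿ ≥ 49 ÷ 0.7 = 70.
3³ = 27 falls short of 70 but 3⁴ = 81 reaches it, so n = 4.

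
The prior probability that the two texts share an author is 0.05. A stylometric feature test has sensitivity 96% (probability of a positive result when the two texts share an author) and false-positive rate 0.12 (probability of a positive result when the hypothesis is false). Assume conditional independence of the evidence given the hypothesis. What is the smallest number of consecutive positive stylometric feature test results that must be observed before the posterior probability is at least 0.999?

5

Prior odds: 0.05 ÷ 0.95 = 1/19.
Likelihood ratio of a positive result = 0.96/0.12 = 8.
Target posterior odds = 0.999/0.001 = 999.
Need (1/19) × 8ⁿ ≥ 999, i.e. 8ⁿ ≥ 18981.
8⁴ = 4096 falls short of 18981 but 8⁵ = 32768 reaches it, so n = 5.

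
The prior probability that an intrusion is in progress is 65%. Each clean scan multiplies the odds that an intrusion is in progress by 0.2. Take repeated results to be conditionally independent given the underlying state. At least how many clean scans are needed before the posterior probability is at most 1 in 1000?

Prior odds: 0.65 ÷ 0.35 = 13/7.
Likelihood ratio per clean scan = 0.2.
Target odds: 0.001 ÷ 0.999 = 1/999.
Need (13/7) × 0.2ⁿ ≤ 1/999, i.e. 0.2ⁿ ≤ 7/12987.
0.2⁴ = 0.0016 is still above 7/12987 but 0.2⁵ = 0.00032 is at or below it, so n = 5.

5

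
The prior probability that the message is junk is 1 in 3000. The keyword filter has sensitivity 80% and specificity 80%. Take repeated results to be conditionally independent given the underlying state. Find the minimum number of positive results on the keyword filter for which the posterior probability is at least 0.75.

Prior odds: (1/3000) ÷ (2999/3000) = 1/2999.
False-positive rate = 1 − 0.8 = 0.2; likelihood ratio of a positive = 0.8/0.2 = 4.
Target odds: 0.75 ÷ 0.25 = 3.
Need (1/2999) × 4ⁿ ≥ 3, i.e. 4ⁿ ≥ 8997.
4⁶ = 4096 falls short of 8997 but 4⁷ = 16384 reaches it, so n = 7.

7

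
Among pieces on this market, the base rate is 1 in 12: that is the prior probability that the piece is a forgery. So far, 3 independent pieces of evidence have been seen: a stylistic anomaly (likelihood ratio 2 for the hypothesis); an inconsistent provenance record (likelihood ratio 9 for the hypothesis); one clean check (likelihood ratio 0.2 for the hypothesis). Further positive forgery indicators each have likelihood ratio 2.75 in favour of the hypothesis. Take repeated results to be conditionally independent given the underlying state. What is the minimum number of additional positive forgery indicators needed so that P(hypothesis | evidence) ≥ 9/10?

Prior odds = (1/12)/(11/12) = 1/11.
Combined Bayes factor of the evidence already in hand = 2 × 9 × 0.2 = 3.6.
Odds after that evidence = (1/11) × 3.6 = 18/55.
Target odds = 0.9/0.1 = 9.
Need 2.75ⁿ ≥ 9 ÷ (18/55) = 27.5.
2.75³ = 20.796875 falls short of 27.5 but 2.75⁴ = 57.19140625 reaches it, so n = 4.

4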